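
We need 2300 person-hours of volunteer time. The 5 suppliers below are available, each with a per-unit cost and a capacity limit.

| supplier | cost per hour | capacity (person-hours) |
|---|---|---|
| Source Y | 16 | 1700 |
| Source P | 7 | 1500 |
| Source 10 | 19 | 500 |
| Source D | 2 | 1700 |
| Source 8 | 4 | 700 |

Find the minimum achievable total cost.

Use suppliers in increasing cost order.
Take 1700 from Source D at 2 → need 600 more.
Take 600 from Source 8 at 4 to finish.
Source P, Source Y, Source 10: unused.
Cost = 1700×2 + 600×4 = 5800.

5800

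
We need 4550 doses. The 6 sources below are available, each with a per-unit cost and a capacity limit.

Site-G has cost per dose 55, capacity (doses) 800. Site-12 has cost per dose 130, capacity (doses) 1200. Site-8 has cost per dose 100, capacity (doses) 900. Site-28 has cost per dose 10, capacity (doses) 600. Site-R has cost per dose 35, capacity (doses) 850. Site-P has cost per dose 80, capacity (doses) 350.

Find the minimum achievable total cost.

334250

Use sources in increasing cost order.
Site-28 at 10: take all 600 doses → 3950 still needed.
Site-R at 35: take all 850 doses → 3100 still needed.
Take 800 from Site-G at 55 → need 2300 more.
Site-P (80): use full 350 → 1950 doses to go.
Site-8 (100): use full 900 → 1050 doses to go.
Take 1050 from Site-12 at 130 to finish.
Cost = 600×10 + 850×35 + 800×55 + 350×80 + 900×100 + 1050×130 = 334250.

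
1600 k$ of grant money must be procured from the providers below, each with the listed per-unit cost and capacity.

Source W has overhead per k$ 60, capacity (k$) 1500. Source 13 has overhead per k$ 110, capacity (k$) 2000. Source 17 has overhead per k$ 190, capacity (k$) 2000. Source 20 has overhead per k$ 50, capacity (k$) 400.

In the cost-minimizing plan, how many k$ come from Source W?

1200

Use providers in increasing cost order.
Source 20 (50): use full 400 → 1200 k$ to go.
Source W at 60: take 1200 of its 1500 → requirement met.
Source 13, Source 17: unused.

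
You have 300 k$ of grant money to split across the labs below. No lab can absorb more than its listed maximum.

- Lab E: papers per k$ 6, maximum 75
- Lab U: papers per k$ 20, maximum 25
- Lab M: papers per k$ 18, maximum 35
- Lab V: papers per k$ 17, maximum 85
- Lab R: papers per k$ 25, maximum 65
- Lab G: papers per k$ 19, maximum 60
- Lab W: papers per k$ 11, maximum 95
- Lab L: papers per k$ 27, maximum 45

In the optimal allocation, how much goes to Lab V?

Rank by papers per k$: Lab L 27 > Lab R 25 > Lab U 20 > Lab G 19 > Lab M 18 > Lab V 17 > Lab W 11 > Lab E 6.
Give Lab L 45 to hit its cap of 45 ; 255 left.
Lab R takes 65 to reach its cap of 65 ; 190 left.
Lab U takes 25 to reach its cap of 25 ; 165 left.
Lab G takes 60 to reach its cap of 60 ; 105 left.
Give Lab M 35 to hit its cap of 35 ; 70 left.
Lab V has room for 85 but only 70 remain, so it gets 70.

70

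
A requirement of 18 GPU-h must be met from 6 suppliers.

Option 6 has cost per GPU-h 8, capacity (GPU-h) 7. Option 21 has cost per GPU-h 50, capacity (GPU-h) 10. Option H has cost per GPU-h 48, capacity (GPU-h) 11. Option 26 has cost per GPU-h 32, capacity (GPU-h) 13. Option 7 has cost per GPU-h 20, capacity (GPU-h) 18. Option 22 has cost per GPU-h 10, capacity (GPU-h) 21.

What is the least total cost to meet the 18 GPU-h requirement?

166

Fill from the cheapest supplier first.
Option 6 (8): use full 7 ; 11 GPU-h to go.
Option 22 (10): take the remaining 11 ; done.
Option 7, Option 26, Option H, Option 21: unused.
Cost = 7×8 + 11×10 = 166.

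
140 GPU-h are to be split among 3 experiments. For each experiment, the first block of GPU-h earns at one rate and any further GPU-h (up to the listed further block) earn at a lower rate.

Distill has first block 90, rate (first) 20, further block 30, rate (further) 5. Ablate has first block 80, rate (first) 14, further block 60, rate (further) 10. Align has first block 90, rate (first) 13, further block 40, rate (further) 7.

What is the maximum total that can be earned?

2500

Order all 6 blocks by rate: Distill/tier1 20 > Ablate/tier1 14 > Align/tier1 13 > Ablate/tier2 10 > Align/tier2 7 > Distill/tier2 5.
Distill/tier1 (20): +90 ; 50 left.
Ablate tier1 at 14: only 50 left, fill 50.
Total = 20×90 + 14×50 = 2500.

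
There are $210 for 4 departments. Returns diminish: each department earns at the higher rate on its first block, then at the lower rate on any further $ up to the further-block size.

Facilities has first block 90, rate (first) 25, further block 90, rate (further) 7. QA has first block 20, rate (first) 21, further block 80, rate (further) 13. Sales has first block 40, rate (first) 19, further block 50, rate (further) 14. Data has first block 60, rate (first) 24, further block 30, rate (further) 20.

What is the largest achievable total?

4900

Rank every tier by rate: Facilities/first 25 > Data/first 24 > QA/first 21 > Data/second 20 > Sales/first 19 > Sales/second 14 > QA/second 13 > Facilities/second 7.
Fill Facilities first block (90 at 25) — 120 left.
Fill Data first block (60 at 24) — 60 left.
Fill QA first block (20 at 21) — 40 left.
Data second at 20: fill all 30 — 10 left.
Sales first at 19: only 10 left, fill 10.
Total = 25×90 + 24×60 + 21×20 + 20×30 + 19×10 = 4900.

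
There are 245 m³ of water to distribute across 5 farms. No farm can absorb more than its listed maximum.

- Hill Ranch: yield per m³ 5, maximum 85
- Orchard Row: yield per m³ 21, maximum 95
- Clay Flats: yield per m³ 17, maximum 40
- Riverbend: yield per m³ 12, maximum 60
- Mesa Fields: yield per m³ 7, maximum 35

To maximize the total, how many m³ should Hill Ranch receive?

15

Order the farms by yield per m³: Orchard Row 21 > Clay Flats 17 > Riverbend 12 > Mesa Fields 7 > Hill Ranch 5.
Give Orchard Row 95 to hit its cap of 95 ; 150 left.
Clay Flats takes 40 to reach its cap of 40 ; 110 left.
Give Riverbend 60 to hit its cap of 60 ; 50 left.
Mesa Fields takes 35 to reach its cap of 35 ; 15 left.
Hill Ranch has room for 85 but only 15 remain, so it gets 15.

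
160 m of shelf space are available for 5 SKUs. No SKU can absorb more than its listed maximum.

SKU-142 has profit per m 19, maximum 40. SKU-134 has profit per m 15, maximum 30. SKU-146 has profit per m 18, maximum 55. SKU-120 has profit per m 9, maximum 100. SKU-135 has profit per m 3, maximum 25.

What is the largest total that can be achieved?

2515

Highest profit per m first: SKU-142 19 > SKU-146 18 > SKU-134 15 > SKU-120 9 > SKU-135 3.
SKU-142: +40 to 40 (cap) — 120 left.
Give SKU-146 55 to hit its cap of 55 — 65 left.
Give SKU-134 30 to hit its cap of 30 — 35 left.
Only 35 left; SKU-120 takes them to reach 35.
Total = 19×40 + 15×30 + 18×55 + 9×35 = 2515.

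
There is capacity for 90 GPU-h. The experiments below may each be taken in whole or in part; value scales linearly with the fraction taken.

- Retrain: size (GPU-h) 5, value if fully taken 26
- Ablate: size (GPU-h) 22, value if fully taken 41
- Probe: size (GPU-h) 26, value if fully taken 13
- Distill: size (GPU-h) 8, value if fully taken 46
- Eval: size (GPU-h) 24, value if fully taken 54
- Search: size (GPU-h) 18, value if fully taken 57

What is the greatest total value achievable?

230.5

Sort by value density: Distill 46/8≈5.75, Retrain 26/5≈5.2, Search 57/18≈3.17, Eval 54/24≈2.25, Ablate 41/22≈1.86, Probe 13/26≈0.5.
Take all of Distill (8 GPU-h, value 46) — 82 GPU-h left.
Retrain: take in full, 5 GPU-h for value 26 — 77 left.
Search: take in full, 18 GPU-h for value 57 — 59 left.
All 24 GPU-h of Eval fit (value 54) — 35 remain.
All 22 GPU-h of Ablate fit (value 41) — 13 remain.
Fill the last 13 GPU-h with part of Probe: 13/26 of it earns 6.5.
Total value = 230.5.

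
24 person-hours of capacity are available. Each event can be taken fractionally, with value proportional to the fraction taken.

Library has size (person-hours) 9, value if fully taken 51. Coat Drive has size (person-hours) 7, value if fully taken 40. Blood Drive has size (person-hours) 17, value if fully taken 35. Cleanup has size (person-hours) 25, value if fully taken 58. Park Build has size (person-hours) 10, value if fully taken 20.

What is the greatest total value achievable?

Sort by value density: Coat Drive 40/7≈5.71, Library 51/9≈5.67, Cleanup 58/25≈2.32, Blood Drive 35/17≈2.06, Park Build 20/10≈2.
All 7 person-hours of Coat Drive fit (value 40) → 17 remain.
All 9 person-hours of Library fit (value 51) → 8 remain.
8 person-hours left: a 8/25 share of Cleanup gives 58×8/25 = 18.56.
Total value = 109.56.

109.56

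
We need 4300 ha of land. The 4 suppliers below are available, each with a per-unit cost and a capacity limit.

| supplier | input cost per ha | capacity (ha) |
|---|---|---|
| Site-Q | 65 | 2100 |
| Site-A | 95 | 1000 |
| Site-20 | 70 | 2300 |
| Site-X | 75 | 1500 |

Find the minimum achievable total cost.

290500

Cheapest first:
Site-Q at 65: take all 2100 ha — 2200 still needed.
Site-20 at 70: take 2200 of its 2300 — requirement met.
Site-X, Site-A: unused.
Cost = 2100×65 + 2200×70 = 290500.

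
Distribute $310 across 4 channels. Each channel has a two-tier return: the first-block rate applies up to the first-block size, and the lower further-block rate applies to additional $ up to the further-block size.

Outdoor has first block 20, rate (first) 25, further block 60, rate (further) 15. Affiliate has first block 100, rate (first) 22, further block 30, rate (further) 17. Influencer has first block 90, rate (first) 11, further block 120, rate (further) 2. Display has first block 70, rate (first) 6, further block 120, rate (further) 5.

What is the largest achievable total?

Rank every tier by rate: Outdoor/first 25 > Affiliate/first 22 > Affiliate/second 17 > Outdoor/second 15 > Influencer/first 11 > Display/first 6 > Display/second 5 > Influencer/second 2.
Fill Outdoor first block (20 at 25) → 290 left.
Fill Affiliate first block (100 at 22) → 190 left.
Affiliate/second (17): +30 → 160 left.
Outdoor/second (15): +60 → 100 left.
Influencer first at 11: fill all 90 → 10 left.
Display first at 6: only 10 left, fill 10.
Total = 25×20 + 22×100 + 17×30 + 15×60 + 11×90 + 6×10 = 5160.

5160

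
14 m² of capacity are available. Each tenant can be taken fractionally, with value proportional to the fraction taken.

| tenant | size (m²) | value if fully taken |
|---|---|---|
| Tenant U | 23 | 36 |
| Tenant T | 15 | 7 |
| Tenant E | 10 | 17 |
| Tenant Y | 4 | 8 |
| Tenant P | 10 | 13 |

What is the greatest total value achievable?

Sort by value density: Tenant Y 8/4≈2, Tenant E 17/10≈1.7, Tenant U 36/23≈1.57, Tenant P 13/10≈1.3, Tenant T 7/15≈0.467.
Take all of Tenant Y (4 m², value 8) — 10 m² left.
Tenant E: take in full, 10 m² for value 17 — 0 left.
Total value = 25.

25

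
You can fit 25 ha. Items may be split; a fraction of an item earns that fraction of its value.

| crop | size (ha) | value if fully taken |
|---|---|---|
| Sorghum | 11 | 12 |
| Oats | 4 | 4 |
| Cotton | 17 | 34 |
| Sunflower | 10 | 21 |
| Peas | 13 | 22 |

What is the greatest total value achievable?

51

Best value per unit of size first: Sunflower 21/10≈2.1, Cotton 34/17≈2, Peas 22/13≈1.69, Sorghum 12/11≈1.09, Oats 4/4≈1.
Sunflower: take in full, 10 ha for value 21 — 15 left.
15 ha left: a 15/17 share of Cotton gives 34×15/17 = 30.
Total value = 51.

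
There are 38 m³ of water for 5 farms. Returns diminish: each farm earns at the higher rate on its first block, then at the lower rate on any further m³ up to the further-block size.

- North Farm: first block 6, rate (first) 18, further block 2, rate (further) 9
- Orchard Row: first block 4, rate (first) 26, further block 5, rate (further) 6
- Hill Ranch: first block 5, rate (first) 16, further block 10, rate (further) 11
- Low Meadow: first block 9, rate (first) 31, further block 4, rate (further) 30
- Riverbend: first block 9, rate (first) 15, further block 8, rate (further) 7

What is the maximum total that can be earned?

Order all 10 blocks by rate: Low Meadow/first 31 > Low Meadow/second 30 > Orchard Row/first 26 > North Farm/first 18 > Hill Ranch/first 16 > Riverbend/first 15 > Hill Ranch/second 11 > North Farm/second 9 > Riverbend/second 7 > Orchard Row/second 6.
Low Meadow/first (31): +9 — 29 left.
Low Meadow second at 30: fill all 4 — 25 left.
Fill Orchard Row first block (4 at 26) — 21 left.
Fill North Farm first block (6 at 18) — 15 left.
Hill Ranch/first (16): +5 — 10 left.
Fill Riverbend first block (9 at 15) — 1 left.
Hill Ranch/second: +1 of 10 at 11; pool empty.
Total = 31×9 + 30×4 + 26×4 + 18×6 + 16×5 + 15×9 + 11×1 = 837.

837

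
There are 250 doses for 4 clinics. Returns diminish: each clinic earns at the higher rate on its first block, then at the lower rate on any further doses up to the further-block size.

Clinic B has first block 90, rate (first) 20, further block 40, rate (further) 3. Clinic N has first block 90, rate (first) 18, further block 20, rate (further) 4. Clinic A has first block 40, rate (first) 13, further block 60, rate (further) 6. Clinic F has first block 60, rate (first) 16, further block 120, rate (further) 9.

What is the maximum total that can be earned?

Order all 8 blocks by rate: Clinic B/tier1 20 > Clinic N/tier1 18 > Clinic F/tier1 16 > Clinic A/tier1 13 > Clinic F/tier2 9 > Clinic A/tier2 6 > Clinic N/tier2 4 > Clinic B/tier2 3.
Clinic B/tier1 (20): +90 → 160 left.
Clinic N/tier1 (18): +90 → 70 left.
Clinic F tier1 at 16: fill all 60 → 10 left.
10 remain; put them into Clinic A tier1 at 13.
Total = 20×90 + 18×90 + 16×60 + 13×10 = 4510.

4510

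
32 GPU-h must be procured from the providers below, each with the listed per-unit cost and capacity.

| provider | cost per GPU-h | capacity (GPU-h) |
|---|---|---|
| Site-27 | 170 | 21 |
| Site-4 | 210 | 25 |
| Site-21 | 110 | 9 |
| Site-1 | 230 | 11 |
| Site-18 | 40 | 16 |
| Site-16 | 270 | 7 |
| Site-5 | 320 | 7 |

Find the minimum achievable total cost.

Use providers in increasing cost order.
Site-18 (40): use full 16 — 16 GPU-h to go.
Take 9 from Site-21 at 110 — need 7 more.
Take 7 from Site-27 at 170 to finish.
Site-4, Site-1, Site-16, Site-5: unused.
Cost = 16×40 + 9×110 + 7×170 = 2820.

2820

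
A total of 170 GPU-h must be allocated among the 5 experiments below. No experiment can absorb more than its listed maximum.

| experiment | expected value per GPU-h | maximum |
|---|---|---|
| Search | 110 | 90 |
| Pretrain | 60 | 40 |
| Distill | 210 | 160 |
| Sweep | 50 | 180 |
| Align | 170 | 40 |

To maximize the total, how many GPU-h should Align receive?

10

Highest expected value per GPU-h first: Distill 210 > Align 170 > Search 110 > Pretrain 60 > Sweep 50.
Distill takes 160 to reach its cap of 160 — 10 left.
Only 10 left; Align takes them to reach 10.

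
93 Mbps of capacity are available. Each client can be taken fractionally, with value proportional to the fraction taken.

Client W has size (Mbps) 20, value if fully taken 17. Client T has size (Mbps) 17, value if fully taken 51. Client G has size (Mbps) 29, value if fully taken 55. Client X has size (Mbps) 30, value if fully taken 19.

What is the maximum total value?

140.1

Sort by value density: Client T 51/17≈3, Client G 55/29≈1.9, Client W 17/20≈0.85, Client X 19/30≈0.633.
Take all of Client T (17 Mbps, value 51) → 76 Mbps left.
Client G: take in full, 29 Mbps for value 55 → 47 left.
Take all of Client W (20 Mbps, value 17) → 27 Mbps left.
Fill the last 27 Mbps with part of Client X: 27/30 of it earns 17.1.
Total value = 140.1.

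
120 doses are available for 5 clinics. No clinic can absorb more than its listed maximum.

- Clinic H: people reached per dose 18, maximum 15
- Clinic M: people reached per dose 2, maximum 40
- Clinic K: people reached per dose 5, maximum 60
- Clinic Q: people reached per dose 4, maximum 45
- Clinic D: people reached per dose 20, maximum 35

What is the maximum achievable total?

1310

Order the clinics by people reached per dose: Clinic D 20 > Clinic H 18 > Clinic K 5 > Clinic Q 4 > Clinic M 2.
Clinic D takes 35 to reach its cap of 35 — 85 left.
Give Clinic H 15 to hit its cap of 15 — 70 left.
Clinic K: +60 to 60 (cap) — 10 left.
Clinic Q: +10 (room for 45) → 10. Pool exhausted.
Total = 18×15 + 5×60 + 4×10 + 20×35 = 1310.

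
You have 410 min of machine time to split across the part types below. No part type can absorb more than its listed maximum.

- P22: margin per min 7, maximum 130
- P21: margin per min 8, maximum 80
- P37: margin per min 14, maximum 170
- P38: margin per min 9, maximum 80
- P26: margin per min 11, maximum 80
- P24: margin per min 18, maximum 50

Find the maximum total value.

Highest margin per min first: P24 18 > P37 14 > P26 11 > P38 9 > P21 8 > P22 7.
P24: +50 to 50 (cap) ; 360 left.
P37 takes 170 to reach its cap of 170 ; 190 left.
P26: +80 to 80 (cap) ; 110 left.
Give P38 80 to hit its cap of 80 ; 30 left.
P21 has room for 80 but only 30 remain, so it gets 30.
Total = 8×30 + 14×170 + 9×80 + 11×80 + 18×50 = 5120.

5120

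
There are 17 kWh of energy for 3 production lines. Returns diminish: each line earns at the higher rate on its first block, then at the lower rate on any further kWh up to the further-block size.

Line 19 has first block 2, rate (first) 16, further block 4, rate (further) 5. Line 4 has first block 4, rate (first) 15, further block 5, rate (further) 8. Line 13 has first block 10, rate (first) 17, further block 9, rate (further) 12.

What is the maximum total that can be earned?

Order all 6 blocks by rate: Line 13/first 17 > Line 19/first 16 > Line 4/first 15 > Line 13/second 12 > Line 4/second 8 > Line 19/second 5.
Fill Line 13 first block (10 at 17) — 7 left.
Fill Line 19 first block (2 at 16) — 5 left.
Fill Line 4 first block (4 at 15) — 1 left.
Line 13 second at 12: only 1 left, fill 1.
Total = 17×10 + 16×2 + 15×4 + 12×1 = 274.

274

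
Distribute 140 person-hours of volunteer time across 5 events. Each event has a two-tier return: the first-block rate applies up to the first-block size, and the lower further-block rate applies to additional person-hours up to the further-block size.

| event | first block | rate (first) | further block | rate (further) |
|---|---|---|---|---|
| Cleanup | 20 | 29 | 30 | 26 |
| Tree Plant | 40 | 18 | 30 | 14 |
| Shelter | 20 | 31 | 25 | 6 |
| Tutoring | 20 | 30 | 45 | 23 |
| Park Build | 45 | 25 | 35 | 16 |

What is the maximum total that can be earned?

3820

Treat each block as its own option and order by rate: Shelter/tier1 31 > Tutoring/tier1 30 > Cleanup/tier1 29 > Cleanup/tier2 26 > Park Build/tier1 25 > Tutoring/tier2 23 > Tree Plant/tier1 18 > Park Build/tier2 16 > Tree Plant/tier2 14 > Shelter/tier2 6.
Shelter/tier1 (31): +20 ; 120 left.
Fill Tutoring tier1 block (20 at 30) ; 100 left.
Fill Cleanup tier1 block (20 at 29) ; 80 left.
Cleanup tier2 at 26: fill all 30 ; 50 left.
Park Build tier1 at 25: fill all 45 ; 5 left.
5 remain; put them into Tutoring tier2 at 23.
Total = 31×20 + 30×20 + 29×20 + 26×30 + 25×45 + 23×5 = 3820.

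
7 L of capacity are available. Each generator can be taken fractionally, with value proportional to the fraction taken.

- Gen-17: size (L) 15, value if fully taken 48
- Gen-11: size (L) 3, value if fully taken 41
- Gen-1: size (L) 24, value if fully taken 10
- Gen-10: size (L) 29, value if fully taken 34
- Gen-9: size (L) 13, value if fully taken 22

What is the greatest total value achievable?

Best value per unit of size first: Gen-11 41/3≈13.7, Gen-17 48/15≈3.2, Gen-9 22/13≈1.69, Gen-10 34/29≈1.17, Gen-1 10/24≈0.417.
All 3 L of Gen-11 fit (value 41) — 4 remain.
4 L left: a 4/15 share of Gen-17 gives 48×4/15 = 12.8.
Total value = 53.8.

53.8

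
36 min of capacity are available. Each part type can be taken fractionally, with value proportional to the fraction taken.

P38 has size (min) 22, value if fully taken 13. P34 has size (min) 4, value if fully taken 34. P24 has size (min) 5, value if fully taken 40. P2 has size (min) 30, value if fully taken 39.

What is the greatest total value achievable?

Sort by value density: P34 34/4≈8.5, P24 40/5≈8, P2 39/30≈1.3, P38 13/22≈0.591.
P34: take in full, 4 min for value 34 ; 32 left.
P24: take in full, 5 min for value 40 ; 27 left.
27 min left: a 27/30 share of P2 gives 39×27/30 = 35.1.
Total value = 109.1.

109.1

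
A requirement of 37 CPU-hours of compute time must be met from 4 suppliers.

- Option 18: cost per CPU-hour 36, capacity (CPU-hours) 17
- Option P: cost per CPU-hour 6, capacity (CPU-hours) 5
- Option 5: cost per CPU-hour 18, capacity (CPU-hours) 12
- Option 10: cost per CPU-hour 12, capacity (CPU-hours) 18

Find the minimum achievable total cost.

534

Cheapest first:
Option P (6): use full 5 ; 32 CPU-hours to go.
Option 10 (12): use full 18 ; 14 CPU-hours to go.
Option 5 (18): use full 12 ; 2 CPU-hours to go.
Option 18 (36): take the remaining 2 ; done.
Cost = 5×6 + 18×12 + 12×18 + 2×36 = 534.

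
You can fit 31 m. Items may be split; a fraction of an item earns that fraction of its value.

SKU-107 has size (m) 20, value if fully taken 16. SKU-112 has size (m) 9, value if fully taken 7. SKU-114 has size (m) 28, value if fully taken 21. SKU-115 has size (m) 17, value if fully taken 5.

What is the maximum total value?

Best value per unit of size first: SKU-107 16/20≈0.8, SKU-112 7/9≈0.778, SKU-114 21/28≈0.75, SKU-115 5/17≈0.294.
Take all of SKU-107 (20 m, value 16) — 11 m left.
SKU-112: take in full, 9 m for value 7 — 2 left.
2 m left: a 2/28 share of SKU-114 gives 21×2/28 = 1.5.
Total value = 24.5.

24.5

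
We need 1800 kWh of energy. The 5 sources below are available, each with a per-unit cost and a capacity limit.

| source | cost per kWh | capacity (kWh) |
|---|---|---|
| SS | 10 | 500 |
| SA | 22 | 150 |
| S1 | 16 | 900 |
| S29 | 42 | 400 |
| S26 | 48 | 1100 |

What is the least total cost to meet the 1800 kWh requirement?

33200

Use sources in increasing cost order.
SS at 10: take all 500 kWh ; 1300 still needed.
S1 (16): use full 900 ; 400 kWh to go.
Take 150 from SA at 22 ; need 250 more.
Take 250 from S29 at 42 to finish.
S26: unused.
Cost = 500×10 + 900×16 + 150×22 + 250×42 = 33200.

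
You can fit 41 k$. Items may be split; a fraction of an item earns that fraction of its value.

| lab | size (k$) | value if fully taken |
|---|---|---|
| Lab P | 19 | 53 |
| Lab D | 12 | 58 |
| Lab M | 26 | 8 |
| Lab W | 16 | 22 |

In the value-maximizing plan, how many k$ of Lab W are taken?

Rank by value-to-size ratio: Lab D 58/12≈4.83, Lab P 53/19≈2.79, Lab W 22/16≈1.38, Lab M 8/26≈0.308.
Lab D: take in full, 12 k$ for value 58 — 29 left.
Lab P: take in full, 19 k$ for value 53 — 10 left.
10 k$ left: a 10/16 share of Lab W gives 22×10/16 = 13.75.

10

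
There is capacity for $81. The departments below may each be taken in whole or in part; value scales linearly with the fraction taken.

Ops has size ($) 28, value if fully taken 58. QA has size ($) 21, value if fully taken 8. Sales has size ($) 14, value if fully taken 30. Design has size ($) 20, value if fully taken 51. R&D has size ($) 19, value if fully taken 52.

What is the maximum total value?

191

Best value per unit of size first: R&D 52/19≈2.74, Design 51/20≈2.55, Sales 30/14≈2.14, Ops 58/28≈2.07, QA 8/21≈0.381.
R&D: take in full, 19 $ for value 52 ; 62 left.
Take all of Design (20 $, value 51) ; 42 $ left.
All 14 $ of Sales fit (value 30) ; 28 remain.
Ops: take in full, 28 $ for value 58 ; 0 left.
Total value = 191.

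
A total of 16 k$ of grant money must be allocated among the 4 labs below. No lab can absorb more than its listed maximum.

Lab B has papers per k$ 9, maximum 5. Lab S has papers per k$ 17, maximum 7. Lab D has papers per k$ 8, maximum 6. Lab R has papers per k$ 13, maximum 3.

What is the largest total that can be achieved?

Order the labs by papers per k$: Lab S 17 > Lab R 13 > Lab B 9 > Lab D 8.
Lab S takes 7 to reach its cap of 7 — 9 left.
Give Lab R 3 to hit its cap of 3 — 6 left.
Lab B: +5 to 5 (cap) — 1 left.
Lab D has room for 6 but only 1 remain, so it gets 1.
Total = 9×5 + 17×7 + 8×1 + 13×3 = 211.

211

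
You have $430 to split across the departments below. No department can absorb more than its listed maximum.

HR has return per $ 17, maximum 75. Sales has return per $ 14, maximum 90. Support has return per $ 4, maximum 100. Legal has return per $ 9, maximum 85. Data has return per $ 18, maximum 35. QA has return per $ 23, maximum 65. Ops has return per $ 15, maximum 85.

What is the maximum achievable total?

Order the departments by return per $: QA 23 > Data 18 > HR 17 > Ops 15 > Sales 14 > Legal 9 > Support 4.
QA: +65 to 65 (cap) — 365 left.
Data takes 35 to reach its cap of 35 — 330 left.
HR takes 75 to reach its cap of 75 — 255 left.
Ops takes 85 to reach its cap of 85 — 170 left.
Sales takes 90 to reach its cap of 90 — 80 left.
Legal: +80 (room for 85) → 80. Pool exhausted.
Total = 17×75 + 14×90 + 9×80 + 18×35 + 23×65 + 15×85 = 6655.

6655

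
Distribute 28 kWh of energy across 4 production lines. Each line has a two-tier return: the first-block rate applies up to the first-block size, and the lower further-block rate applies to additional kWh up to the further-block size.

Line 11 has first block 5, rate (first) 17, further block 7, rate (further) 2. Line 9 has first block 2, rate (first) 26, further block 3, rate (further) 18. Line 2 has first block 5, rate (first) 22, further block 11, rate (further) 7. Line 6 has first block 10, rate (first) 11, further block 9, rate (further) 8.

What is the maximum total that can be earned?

Treat each block as its own option and order by rate: Line 9/first 26 > Line 2/first 22 > Line 9/second 18 > Line 11/first 17 > Line 6/first 11 > Line 6/second 8 > Line 2/second 7 > Line 11/second 2.
Fill Line 9 first block (2 at 26) → 26 left.
Line 2 first at 22: fill all 5 → 21 left.
Line 9/second (18): +3 → 18 left.
Line 11/first (17): +5 → 13 left.
Line 6 first at 11: fill all 10 → 3 left.
3 remain; put them into Line 6 second at 8.
Total = 26×2 + 22×5 + 18×3 + 17×5 + 11×10 + 8×3 = 435.

435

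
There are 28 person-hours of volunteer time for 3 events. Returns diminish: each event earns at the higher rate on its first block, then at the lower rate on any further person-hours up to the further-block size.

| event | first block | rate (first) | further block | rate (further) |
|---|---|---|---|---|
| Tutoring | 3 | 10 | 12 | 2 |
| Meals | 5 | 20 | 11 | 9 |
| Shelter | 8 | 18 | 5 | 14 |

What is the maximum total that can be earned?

Treat each block as its own option and order by rate: Meals/T1 20 > Shelter/T1 18 > Shelter/T2 14 > Tutoring/T1 10 > Meals/T2 9 > Tutoring/T2 2.
Fill Meals T1 block (5 at 20) → 23 left.
Shelter/T1 (18): +8 → 15 left.
Shelter/T2 (14): +5 → 10 left.
Tutoring T1 at 10: fill all 3 → 7 left.
7 remain; put them into Meals T2 at 9.
Total = 20×5 + 18×8 + 14×5 + 10×3 + 9×7 = 407.

407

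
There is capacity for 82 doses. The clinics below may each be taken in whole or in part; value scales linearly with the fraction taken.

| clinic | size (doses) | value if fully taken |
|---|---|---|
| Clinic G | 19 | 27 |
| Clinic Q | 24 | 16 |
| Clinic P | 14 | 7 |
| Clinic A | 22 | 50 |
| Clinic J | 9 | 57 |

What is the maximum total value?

Sort by value density: Clinic J 57/9≈6.33, Clinic A 50/22≈2.27, Clinic G 27/19≈1.42, Clinic Q 16/24≈0.667, Clinic P 7/14≈0.5.
Take all of Clinic J (9 doses, value 57) → 73 doses left.
All 22 doses of Clinic A fit (value 50) → 51 remain.
All 19 doses of Clinic G fit (value 27) → 32 remain.
All 24 doses of Clinic Q fit (value 16) → 8 remain.
8 doses left: a 8/14 share of Clinic P gives 7×8/14 = 4.
Total value = 154.

154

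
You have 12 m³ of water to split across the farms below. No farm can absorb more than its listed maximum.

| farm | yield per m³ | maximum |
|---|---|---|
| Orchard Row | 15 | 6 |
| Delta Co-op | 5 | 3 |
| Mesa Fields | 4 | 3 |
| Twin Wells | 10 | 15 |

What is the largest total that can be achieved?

Order the farms by yield per m³: Orchard Row 15 > Twin Wells 10 > Delta Co-op 5 > Mesa Fields 4.
Orchard Row takes 6 to reach its cap of 6 ; 6 left.
Only 6 left; Twin Wells takes them to reach 6.
Total = 15×6 + 10×6 = 150.

150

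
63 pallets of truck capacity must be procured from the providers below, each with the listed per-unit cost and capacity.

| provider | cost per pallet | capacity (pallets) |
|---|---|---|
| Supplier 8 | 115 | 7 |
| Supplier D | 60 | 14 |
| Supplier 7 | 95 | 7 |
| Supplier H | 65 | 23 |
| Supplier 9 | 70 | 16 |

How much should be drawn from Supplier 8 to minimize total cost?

3

Fill from the cheapest provider first.
Take 14 from Supplier D at 60 ; need 49 more.
Supplier H (65): use full 23 ; 26 pallets to go.
Supplier 9 at 70: take all 16 pallets ; 10 still needed.
Supplier 7 (95): use full 7 ; 3 pallets to go.
Supplier 8 at 115: take 3 of its 7 ; requirement met.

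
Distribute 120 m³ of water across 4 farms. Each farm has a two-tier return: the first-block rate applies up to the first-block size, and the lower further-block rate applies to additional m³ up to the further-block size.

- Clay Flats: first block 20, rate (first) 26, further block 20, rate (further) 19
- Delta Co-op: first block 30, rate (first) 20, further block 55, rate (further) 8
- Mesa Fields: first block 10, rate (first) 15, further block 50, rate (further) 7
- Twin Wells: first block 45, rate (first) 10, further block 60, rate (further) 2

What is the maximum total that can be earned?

Rank every tier by rate: Clay Flats/tier1 26 > Delta Co-op/tier1 20 > Clay Flats/tier2 19 > Mesa Fields/tier1 15 > Twin Wells/tier1 10 > Delta Co-op/tier2 8 > Mesa Fields/tier2 7 > Twin Wells/tier2 2.
Fill Clay Flats tier1 block (20 at 26) — 100 left.
Delta Co-op tier1 at 20: fill all 30 — 70 left.
Clay Flats tier2 at 19: fill all 20 — 50 left.
Mesa Fields/tier1 (15): +10 — 40 left.
Twin Wells tier1 at 10: only 40 left, fill 40.
Total = 26×20 + 20×30 + 19×20 + 15×10 + 10×40 = 2050.

2050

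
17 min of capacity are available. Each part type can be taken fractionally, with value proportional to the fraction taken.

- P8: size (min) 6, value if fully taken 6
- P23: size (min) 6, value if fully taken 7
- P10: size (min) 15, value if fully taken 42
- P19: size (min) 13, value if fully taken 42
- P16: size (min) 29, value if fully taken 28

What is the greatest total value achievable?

53.2

Sort by value density: P19 42/13≈3.23, P10 42/15≈2.8, P23 7/6≈1.17, P8 6/6≈1, P16 28/29≈0.966.
Take all of P19 (13 min, value 42) → 4 min left.
4 min left: a 4/15 share of P10 gives 42×4/15 = 11.2.
Total value = 53.2.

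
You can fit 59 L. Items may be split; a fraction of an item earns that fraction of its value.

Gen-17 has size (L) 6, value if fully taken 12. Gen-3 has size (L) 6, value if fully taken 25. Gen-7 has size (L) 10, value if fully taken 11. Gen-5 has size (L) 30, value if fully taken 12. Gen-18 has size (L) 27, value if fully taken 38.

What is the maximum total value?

Sort by value density: Gen-3 25/6≈4.17, Gen-17 12/6≈2, Gen-18 38/27≈1.41, Gen-7 11/10≈1.1, Gen-5 12/30≈0.4.
Gen-3: take in full, 6 L for value 25 → 53 left.
Take all of Gen-17 (6 L, value 12) → 47 L left.
Take all of Gen-18 (27 L, value 38) → 20 L left.
Take all of Gen-7 (10 L, value 11) → 10 L left.
10 L left: a 10/30 share of Gen-5 gives 12×10/30 = 4.
Total value = 90.

90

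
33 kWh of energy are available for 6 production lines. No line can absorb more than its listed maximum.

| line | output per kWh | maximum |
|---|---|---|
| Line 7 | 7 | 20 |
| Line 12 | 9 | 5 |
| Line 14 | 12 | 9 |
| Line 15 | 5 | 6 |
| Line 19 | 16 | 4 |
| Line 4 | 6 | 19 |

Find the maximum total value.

322

Rank by output per kWh: Line 19 16 > Line 14 12 > Line 12 9 > Line 7 7 > Line 4 6 > Line 15 5.
Line 19: +4 to 4 (cap) → 29 left.
Line 14: +9 to 9 (cap) → 20 left.
Give Line 12 5 to hit its cap of 5 → 15 left.
Only 15 left; Line 7 takes them to reach 15.
Total = 7×15 + 9×5 + 12×9 + 16×4 = 322.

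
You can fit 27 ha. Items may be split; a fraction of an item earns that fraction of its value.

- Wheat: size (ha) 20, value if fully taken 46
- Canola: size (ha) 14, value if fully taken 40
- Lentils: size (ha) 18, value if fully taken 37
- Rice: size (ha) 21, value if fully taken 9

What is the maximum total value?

69.9

Best value per unit of size first: Canola 40/14≈2.86, Wheat 46/20≈2.3, Lentils 37/18≈2.06, Rice 9/21≈0.429.
Take all of Canola (14 ha, value 40) → 13 ha left.
13 ha left: a 13/20 share of Wheat gives 46×13/20 = 29.9.
Total value = 69.9.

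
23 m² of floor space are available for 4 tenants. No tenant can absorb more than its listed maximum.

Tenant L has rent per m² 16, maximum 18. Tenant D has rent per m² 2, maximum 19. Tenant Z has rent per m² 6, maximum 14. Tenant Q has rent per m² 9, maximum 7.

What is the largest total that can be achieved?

Highest rent per m² first: Tenant L 16 > Tenant Q 9 > Tenant Z 6 > Tenant D 2.
Tenant L: +18 to 18 (cap) ; 5 left.
Only 5 left; Tenant Q takes them to reach 5.
Total = 16×18 + 9×5 = 333.

333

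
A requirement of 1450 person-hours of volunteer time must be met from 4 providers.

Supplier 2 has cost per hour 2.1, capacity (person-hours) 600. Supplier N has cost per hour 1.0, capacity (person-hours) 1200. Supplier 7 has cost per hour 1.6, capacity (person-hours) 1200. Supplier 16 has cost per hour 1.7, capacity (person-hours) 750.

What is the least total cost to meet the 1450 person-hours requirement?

1600

Cheapest first:
Supplier N (1.0): use full 1200 → 250 person-hours to go.
Supplier 7 (1.6): take the remaining 250 → done.
Supplier 16, Supplier 2: unused.
Cost = 1200×1.0 + 250×1.6 = 1600.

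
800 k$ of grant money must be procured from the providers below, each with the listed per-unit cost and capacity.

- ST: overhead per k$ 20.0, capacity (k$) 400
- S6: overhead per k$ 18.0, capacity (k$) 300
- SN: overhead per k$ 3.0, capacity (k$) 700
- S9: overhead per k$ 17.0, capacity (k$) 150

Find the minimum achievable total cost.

Use providers in increasing cost order.
SN (3.0): use full 700 — 100 k$ to go.
S9 (17.0): take the remaining 100 — done.
S6, ST: unused.
Cost = 700×3.0 + 100×17.0 = 3800.

3800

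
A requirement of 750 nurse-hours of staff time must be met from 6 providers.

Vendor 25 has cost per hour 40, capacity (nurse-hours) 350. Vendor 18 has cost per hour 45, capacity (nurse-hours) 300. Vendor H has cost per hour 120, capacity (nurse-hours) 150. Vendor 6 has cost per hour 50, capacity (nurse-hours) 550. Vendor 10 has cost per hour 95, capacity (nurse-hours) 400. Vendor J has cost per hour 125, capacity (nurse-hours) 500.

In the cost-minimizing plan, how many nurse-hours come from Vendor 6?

Cheapest first:
Vendor 25 at 40: take all 350 nurse-hours → 400 still needed.
Vendor 18 (45): use full 300 → 100 nurse-hours to go.
Take 100 from Vendor 6 at 50 to finish.
Vendor 10, Vendor H, Vendor J: unused.

100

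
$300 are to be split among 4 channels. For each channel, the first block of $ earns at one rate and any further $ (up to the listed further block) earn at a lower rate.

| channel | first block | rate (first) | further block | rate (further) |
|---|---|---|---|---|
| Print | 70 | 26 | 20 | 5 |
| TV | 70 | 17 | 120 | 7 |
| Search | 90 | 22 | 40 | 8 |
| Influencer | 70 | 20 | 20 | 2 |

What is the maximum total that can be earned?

Rank every tier by rate: Print/first 26 > Search/first 22 > Influencer/first 20 > TV/first 17 > Search/second 8 > TV/second 7 > Print/second 5 > Influencer/second 2.
Print first at 26: fill all 70 ; 230 left.
Fill Search first block (90 at 22) ; 140 left.
Influencer first at 20: fill all 70 ; 70 left.
Fill TV first block (70 at 17) ; 0 left.
Total = 26×70 + 22×90 + 20×70 + 17×70 = 6390.

6390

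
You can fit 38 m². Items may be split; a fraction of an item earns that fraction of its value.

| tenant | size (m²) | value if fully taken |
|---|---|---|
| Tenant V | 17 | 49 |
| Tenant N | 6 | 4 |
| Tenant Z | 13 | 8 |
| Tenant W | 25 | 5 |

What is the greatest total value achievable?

61.4

Rank by value-to-size ratio: Tenant V 49/17≈2.88, Tenant N 4/6≈0.667, Tenant Z 8/13≈0.615, Tenant W 5/25≈0.2.
Tenant V: take in full, 17 m² for value 49 — 21 left.
Tenant N: take in full, 6 m² for value 4 — 15 left.
Take all of Tenant Z (13 m², value 8) — 2 m² left.
Fill the last 2 m² with part of Tenant W: 2/25 of it earns 0.4.
Total value = 61.4.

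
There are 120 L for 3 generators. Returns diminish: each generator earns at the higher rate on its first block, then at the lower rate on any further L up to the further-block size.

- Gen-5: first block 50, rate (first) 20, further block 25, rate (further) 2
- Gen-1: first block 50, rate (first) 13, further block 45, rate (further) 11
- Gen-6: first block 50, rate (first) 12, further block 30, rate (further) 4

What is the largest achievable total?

Rank every tier by rate: Gen-5/first 20 > Gen-1/first 13 > Gen-6/first 12 > Gen-1/second 11 > Gen-6/second 4 > Gen-5/second 2.
Fill Gen-5 first block (50 at 20) — 70 left.
Gen-1/first (13): +50 — 20 left.
20 remain; put them into Gen-6 first at 12.
Total = 20×50 + 13×50 + 12×20 = 1890.

1890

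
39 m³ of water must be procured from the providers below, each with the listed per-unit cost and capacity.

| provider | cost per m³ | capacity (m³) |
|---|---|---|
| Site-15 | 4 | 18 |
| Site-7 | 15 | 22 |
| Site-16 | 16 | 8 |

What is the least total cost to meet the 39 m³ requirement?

Use providers in increasing cost order.
Take 18 from Site-15 at 4 ; need 21 more.
Take 21 from Site-7 at 15 to finish.
Site-16: unused.
Cost = 18×4 + 21×15 = 387.

387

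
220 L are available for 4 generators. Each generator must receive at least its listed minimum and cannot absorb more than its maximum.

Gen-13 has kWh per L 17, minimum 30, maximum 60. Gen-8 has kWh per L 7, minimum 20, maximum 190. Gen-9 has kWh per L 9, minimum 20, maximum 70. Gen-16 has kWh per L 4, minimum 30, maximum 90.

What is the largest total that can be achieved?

Meeting every minimum uses 30+20+20+30 = 100 L, leaving 120.
Highest kWh per L first: Gen-13 17 > Gen-9 9 > Gen-8 7 > Gen-16 4.
Give Gen-13 30 more to hit its cap of 60 — 90 left.
Gen-9 takes 50 more to reach its cap of 70 — 40 left.
Gen-8 has room for 170 more but only 40 remain, so it gets 60.
Total = 17×60 + 7×60 + 9×70 + 4×30 = 2190.

2190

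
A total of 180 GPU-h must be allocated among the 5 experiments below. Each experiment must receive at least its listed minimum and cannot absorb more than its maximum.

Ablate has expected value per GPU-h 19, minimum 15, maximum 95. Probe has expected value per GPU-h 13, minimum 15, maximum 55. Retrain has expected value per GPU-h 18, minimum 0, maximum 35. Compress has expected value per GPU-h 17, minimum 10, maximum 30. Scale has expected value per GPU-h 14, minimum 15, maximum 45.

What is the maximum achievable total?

Meeting every minimum uses 15+15+0+10+15 = 55 GPU-h, leaving 125.
Highest expected value per GPU-h first: Ablate 19 > Retrain 18 > Compress 17 > Scale 14 > Probe 13.
Ablate: +80 to 95 (cap) ; 45 left.
Retrain takes 35 more to reach its cap of 35 ; 10 left.
Compress: +10 (room for 20) → 20. Pool exhausted.
Total = 19×95 + 13×15 + 18×35 + 17×20 + 14×15 = 3180.

3180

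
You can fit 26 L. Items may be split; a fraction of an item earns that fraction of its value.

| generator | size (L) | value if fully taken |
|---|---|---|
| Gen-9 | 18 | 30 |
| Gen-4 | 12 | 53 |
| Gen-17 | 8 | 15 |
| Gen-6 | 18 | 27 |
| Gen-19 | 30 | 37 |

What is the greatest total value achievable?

78

Rank by value-to-size ratio: Gen-4 53/12≈4.42, Gen-17 15/8≈1.88, Gen-9 30/18≈1.67, Gen-6 27/18≈1.5, Gen-19 37/30≈1.23.
Take all of Gen-4 (12 L, value 53) → 14 L left.
All 8 L of Gen-17 fit (value 15) → 6 remain.
Only 6 L remain; take 6/18 of Gen-9 for value 30×6/18 = 10.
Total value = 78.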